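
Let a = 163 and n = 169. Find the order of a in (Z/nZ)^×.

156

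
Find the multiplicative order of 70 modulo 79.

The order of 70 must divide φ(79) = 79 − 1 = 78 = 2 · 3 · 13.
Divisors of 78: 1, 2, 3, 6, 13, 26, 39, 78.
Check 70^d mod 79 for each divisor in increasing order:
70^1 ≡ 70 (mod 79)
70^2 ≡ 2 (mod 79)
70^3 ≡ 61 (mod 79)
70^6 ≡ 8 (mod 79)
70^13 ≡ 56 (mod 79)
70^26 ≡ 55 (mod 79)
70^39 ≡ 78 (mod 79)
70^78 ≡ 1 (mod 79) ✓
So ord_79(70) = 78.

78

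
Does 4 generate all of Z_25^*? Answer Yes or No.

No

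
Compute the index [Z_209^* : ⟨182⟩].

6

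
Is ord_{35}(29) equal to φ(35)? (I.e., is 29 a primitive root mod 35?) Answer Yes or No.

No

35 = 5 · 7 is a product of two distinct odd primes, so (Z/35Z)^× ≅ (Z/5Z)^× × (Z/7Z)^× is not cyclic.
No primitive root modulo 35 exists; in particular 29 is not one.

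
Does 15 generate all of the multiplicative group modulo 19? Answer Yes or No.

φ(19) = 19 − 1 = 18 = 2 · 3^2.
It suffices to check that the order of 15 is not a proper divisor of 18: compute 15^(18/q) for q ∈ {2, 3}.
15^9 ≡ 18 (mod 19)  [q = 2: ≢ 1 ✓]
15^6 ≡ 11 (mod 19)  [q = 3: ≢ 1 ✓]
All checks pass, so 15 has order 18 and is a primitive root modulo 19.

Yes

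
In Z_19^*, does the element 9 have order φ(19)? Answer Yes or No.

φ(19) = 19 − 1 = 18 = 2 · 3^2.
It suffices to check that the order of 9 is not a proper divisor of 18: compute 9^(18/q) for q ∈ {2, 3}.
9^9 ≡ 1 (mod 19)  [q = 2: ≡ 1 ✗]
9^6 ≡ 11 (mod 19)  [q = 3: ≢ 1 ✓]
Since 9^9 ≡ 1, the order of 9 divides 9 < 18, so 9 is not a primitive root.

No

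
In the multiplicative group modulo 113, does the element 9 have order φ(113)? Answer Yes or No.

No

φ(113) = 113 − 1 = 112 = 2^4 · 7.
Test 9^(112/q) mod 113 for each prime factor q of 112:
9^56 ≡ 1 (mod 113)  [q = 2: ≡ 1 ✗]
9^16 ≡ 28 (mod 113)  [q = 7: ≢ 1 ✓]
Since 9^56 ≡ 1, the order of 9 divides 56 < 112, so 9 is not a primitive root.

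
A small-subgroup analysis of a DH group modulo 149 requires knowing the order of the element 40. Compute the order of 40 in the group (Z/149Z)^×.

148

ord(40) | φ(149) = 149 − 1 = 148 = 2^2 · 37.
Divisors of 148: 1, 2, 4, 37, 74, 148.
Compute 40^d (mod 149) for the divisors d until we hit 1:
40^1 ≡ 40 (mod 149)
40^2 ≡ 110 (mod 149)
40^4 ≡ 31 (mod 149)
40^37 ≡ 44 (mod 149)
40^74 ≡ 148 (mod 149)
40^148 ≡ 1 (mod 149) ✓
Therefore the multiplicative order of 40 modulo 149 is 148.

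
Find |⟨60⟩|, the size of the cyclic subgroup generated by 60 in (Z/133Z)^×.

18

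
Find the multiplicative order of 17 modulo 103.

51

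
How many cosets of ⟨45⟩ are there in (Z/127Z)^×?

1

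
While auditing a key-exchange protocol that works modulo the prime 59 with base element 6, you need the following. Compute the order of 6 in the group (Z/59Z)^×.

58

ord(6) | φ(59) = 59 − 1 = 58 = 2 · 29.
Divisors of 58: 1, 2, 29, 58.
Check 6^d mod 59 for each divisor in increasing order:
6^1 ≡ 6
6^2 ≡ 36
6^29 ≡ 58
6^58 ≡ 1
The smallest such exponent is 58, so the order of 6 is 58.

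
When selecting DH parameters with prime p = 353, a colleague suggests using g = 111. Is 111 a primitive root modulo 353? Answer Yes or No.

No

φ(353) = 353 − 1 = 352 = 2^5 · 11.
It suffices to check that the order of 111 is not a proper divisor of 352: compute 111^(352/q) for q ∈ {2, 11}.
111^176 ≡ 1 (mod 353)  [q = 2: ≡ 1 ✗]
111^32 ≡ 187 (mod 353)  [q = 11: ≢ 1 ✓]
Since 111^176 ≡ 1, the order of 111 divides 176 < 352, so 111 is not a primitive root.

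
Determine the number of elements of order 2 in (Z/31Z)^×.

1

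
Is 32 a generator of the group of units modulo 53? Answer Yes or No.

Yes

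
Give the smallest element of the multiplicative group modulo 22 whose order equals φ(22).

7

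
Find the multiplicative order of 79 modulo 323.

144

Since 79 ∈ (Z/323Z)^×, its order divides φ(323) = φ(17·19) = (17−1)·(19−1) = 16·18 = 288 = 2^5 · 3^2.
Divisors of 288: 1, 2, 3, 4, 6, 8, 9, 12, 16, 18, 24, 32, 36, 48, 72, 96, 144, 288.
Evaluate successive powers at the divisors of 288:
79^1 ≡ 79 (mod 323)
79^2 ≡ 104 (mod 323)
79^3 ≡ 141 (mod 323)
79^4 ≡ 157 (mod 323)
79^6 ≡ 178 (mod 323)
79^8 ≡ 101 (mod 323)
79^9 ≡ 227 (mod 323)
79^12 ≡ 30 (mod 323)
79^16 ≡ 188 (mod 323)
79^18 ≡ 172 (mod 323)
79^24 ≡ 254 (mod 323)
79^32 ≡ 137 (mod 323)
79^36 ≡ 191 (mod 323)
79^48 ≡ 239 (mod 323)
79^72 ≡ 305 (mod 323)
79^96 ≡ 273 (mod 323)
79^144 ≡ 1 (mod 323) ✓
The smallest such exponent is 144, so the order of 79 is 144.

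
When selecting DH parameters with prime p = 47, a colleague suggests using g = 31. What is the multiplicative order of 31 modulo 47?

46

Since 31 ∈ (Z/47Z)^×, its order divides φ(47) = 47 − 1 = 46 = 2 · 23.
Divisors of 46: 1, 2, 23, 46.
Compute 31^d (mod 47) for the divisors d until we hit 1:
31^1 ≡ 31
31^2 ≡ 21
31^23 ≡ 46
31^46 ≡ 1
So ord_47(31) = 46.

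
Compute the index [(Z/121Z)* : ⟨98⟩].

5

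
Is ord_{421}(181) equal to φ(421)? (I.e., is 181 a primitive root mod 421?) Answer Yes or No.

φ(421) = 421 − 1 = 420 = 2^2 · 3 · 5 · 7.
Test 181^(420/q) mod 421 for each prime factor q of 420:
181^210 ≡ 1 (mod 421)  [q = 2: ≡ 1 ✗]
181^140 ≡ 20 (mod 421)  [q = 3: ≢ 1 ✓]
181^84 ≡ 279 (mod 421)  [q = 5: ≢ 1 ✓]
181^60 ≡ 1 (mod 421)  [q = 7: ≡ 1 ✗]
The check at q = 2 fails, so 181 generates a proper subgroup.

No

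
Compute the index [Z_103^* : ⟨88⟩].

1

By Lagrange's theorem, ord_103(88) divides φ(103) = 103 − 1 = 102 = 2 · 3 · 17.
Divisors of 102: 1, 2, 3, 6, 17, 34, 51, 102.
Test each divisor d:
88^1 ≡ 88
88^2 ≡ 19
88^3 ≡ 24
88^6 ≡ 61
88^17 ≡ 57
88^34 ≡ 56
88^51 ≡ 102
88^102 ≡ 1
Thus |⟨88⟩| = ord(88) = 102.
The index is φ(103) / ord(88) = 102 / 102 = 1.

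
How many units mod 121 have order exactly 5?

φ(121) = φ(11^2) = 11·(11−1) = 110 = 2 · 5 · 11.
In a cyclic group of order 110, there are φ(d) elements of order d for each divisor d of 110, and zero for non-divisors.
5 | 110, and φ(5) = 5 − 1 = 4.

4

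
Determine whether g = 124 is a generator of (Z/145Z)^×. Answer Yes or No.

No

145 = 5 · 29 is a product of two distinct odd primes, so (Z/145Z)^× ≅ (Z/5Z)^× × (Z/29Z)^× is not cyclic.
No primitive root modulo 145 exists; in particular 124 is not one.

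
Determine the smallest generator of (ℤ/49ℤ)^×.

3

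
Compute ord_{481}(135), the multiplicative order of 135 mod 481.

36

Since 135 ∈ (Z/481Z)^×, its order divides φ(481) = φ(13·37) = (13−1)·(37−1) = 12·36 = 432 = 2^4 · 3^3.
Divisors of 432: 1, 2, 3, 4, 6, 8, 9, 12, 16, 18, 24, 27, 36, 48, 54, 72, 108, 144, 216, 432.
Evaluate successive powers at the divisors of 432:
135^1 ≡ 135
135^2 ≡ 428
135^3 ≡ 60
135^4 ≡ 404
135^6 ≡ 233
135^8 ≡ 157
135^9 ≡ 31
135^12 ≡ 417
135^16 ≡ 118
135^18 ≡ 480
135^24 ≡ 248
135^27 ≡ 450
135^36 ≡ 1
Hence ord(135) = 36.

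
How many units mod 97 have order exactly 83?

0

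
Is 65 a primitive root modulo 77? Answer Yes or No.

No

77 = 7 · 11 is a product of two distinct odd primes, so (Z/77Z)^× ≅ (Z/7Z)^× × (Z/11Z)^× is not cyclic.
No primitive root modulo 77 exists; in particular 65 is not one.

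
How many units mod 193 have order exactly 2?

1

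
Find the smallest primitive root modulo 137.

3

φ(137) = 137 − 1 = 136 = 2^3 · 17.
g is a primitive root iff g^(136/q) ≢ 1 (mod 137) for each prime q ∈ {2, 17}.
g = 2: 2^68 ≡ 1 — hits 1, so not a primitive root.
g = 3: 3^68 ≡ 136; 3^8 ≡ 122 — none is 1, so 3 is a primitive root.
So 3 is the smallest generator of (Z/137Z)^×.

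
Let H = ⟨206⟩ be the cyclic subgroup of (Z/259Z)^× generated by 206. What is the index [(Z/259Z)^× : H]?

12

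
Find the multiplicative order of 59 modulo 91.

12

By Lagrange's theorem, ord_91(59) divides φ(91) = φ(7·13) = (7−1)·(13−1) = 6·12 = 72 = 2^3 · 3^2.
Divisors of 72: 1, 2, 3, 4, 6, 8, 9, 12, 18, 24, 36, 72.
Compute 59^d (mod 91) for the divisors d until we hit 1:
59^1 ≡ 59
59^2 ≡ 23
59^3 ≡ 83
59^4 ≡ 74
59^6 ≡ 64
59^8 ≡ 16
59^9 ≡ 34
59^12 ≡ 1
Hence ord(59) = 12.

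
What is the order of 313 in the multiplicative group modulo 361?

Since 313 ∈ (Z/361Z)^×, its order divides φ(361) = φ(19^2) = 19·(19−1) = 342 = 2 · 3^2 · 19.
Divisors of 342: 1, 2, 3, 6, 9, 18, 19, 38, 57, 114, 171, 342.
Evaluate successive powers at the divisors of 342:
313^1 ≡ 313 (mod 361)
313^2 ≡ 138 (mod 361)
313^3 ≡ 235 (mod 361)
313^6 ≡ 353 (mod 361)
313^9 ≡ 286 (mod 361)
313^18 ≡ 210 (mod 361)
313^19 ≡ 28 (mod 361)
313^38 ≡ 62 (mod 361)
313^57 ≡ 292 (mod 361)
313^114 ≡ 68 (mod 361)
313^171 ≡ 1 (mod 361) ✓
The smallest such exponent is 171, so the order of 313 is 171.

171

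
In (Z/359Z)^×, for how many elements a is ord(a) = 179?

φ(359) = 359 − 1 = 358 = 2 · 179.
In a cyclic group of order 358, there are φ(d) elements of order d for each divisor d of 358, and zero for non-divisors.
179 | 358, and φ(179) = 179 − 1 = 178.

178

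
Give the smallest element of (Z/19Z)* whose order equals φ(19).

φ(19) = 19 − 1 = 18 = 2 · 3^2.
g is a primitive root iff g^(18/q) ≢ 1 (mod 19) for each prime q ∈ {2, 3}.
g = 2: 2^9 ≡ 18; 2^6 ≡ 7 — none is 1, so 2 is a primitive root.
So 2 is the smallest generator of (Z/19Z)^×.

2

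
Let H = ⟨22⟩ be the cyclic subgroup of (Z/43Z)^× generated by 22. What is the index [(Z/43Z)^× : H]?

3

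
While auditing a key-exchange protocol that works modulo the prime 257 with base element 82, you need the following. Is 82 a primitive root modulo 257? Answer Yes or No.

Yes

φ(257) = 257 − 1 = 256 = 2^8.
It suffices to check that the order of 82 is not a proper divisor of 256: compute 82^(256/q) for q ∈ {2}.
82^128 ≡ 256 (mod 257)  [q = 2: ≢ 1 ✓]
All checks pass, so 82 has order 256 and is a primitive root modulo 257.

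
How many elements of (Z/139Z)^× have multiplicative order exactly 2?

φ(139) = 139 − 1 = 138 = 2 · 3 · 23.
(Z/139Z)^× is cyclic (|G| = 138); a cyclic group of order m has exactly φ(d) elements of each order d | m, and none otherwise.
2 | 138, and φ(2) = 2 − 1 = 1.

1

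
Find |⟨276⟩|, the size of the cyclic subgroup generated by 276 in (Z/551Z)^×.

252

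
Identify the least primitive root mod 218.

φ(218) = φ(2)·φ(109) = 1·108 = 108 = 2^2 · 3^3.
Test candidates g = 2, 3, … against the prime factors q ∈ {2, 3} of φ(218): g is a generator iff g^(108/q) ≢ 1 for every such q.
g = 2: gcd(2, 218) = 2 > 1, not a unit — skip.
g = 3: 3^54 ≡ 1 — hits 1, so not a primitive root.
g = 4: gcd(4, 218) = 2 > 1, not a unit — skip.
g = 5: 5^54 ≡ 1 — hits 1, so not a primitive root.
g = 6: gcd(6, 218) = 2 > 1, not a unit — skip.
g = 7: 7^54 ≡ 1 — hits 1, so not a primitive root.
g = 8: gcd(8, 218) = 2 > 1, not a unit — skip.
g = 9: 9^54 ≡ 1 — hits 1, so not a primitive root.
g = 10: gcd(10, 218) = 2 > 1, not a unit — skip.
g = 11: 11^54 ≡ 217; 11^36 ≡ 45 — none is 1, so 11 is a primitive root.
So 11 is the smallest generator of (Z/218Z)^×.

11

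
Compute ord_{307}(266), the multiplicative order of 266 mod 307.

The order of 266 must divide φ(307) = 307 − 1 = 306 = 2 · 3^2 · 17.
Divisors of 306: 1, 2, 3, 6, 9, 17, 18, 34, 51, 102, 153, 306.
Evaluate successive powers at the divisors of 306:
266^1 ≡ 266 (mod 307)
266^2 ≡ 146 (mod 307)
266^3 ≡ 154 (mod 307)
266^6 ≡ 77 (mod 307)
266^9 ≡ 192 (mod 307)
266^17 ≡ 254 (mod 307)
266^18 ≡ 24 (mod 307)
266^34 ≡ 46 (mod 307)
266^51 ≡ 18 (mod 307)
266^102 ≡ 17 (mod 307)
266^153 ≡ 306 (mod 307)
266^306 ≡ 1 (mod 307) ✓
Hence ord(266) = 306.

306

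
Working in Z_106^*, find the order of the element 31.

By Lagrange's theorem, ord_106(31) divides φ(106) = φ(2)·φ(53) = 1·52 = 52 = 2^2 · 13.
Divisors of 52: 1, 2, 4, 13, 26, 52.
Test each divisor d:
31^1 ≡ 31
31^2 ≡ 7
31^4 ≡ 49
31^13 ≡ 83
31^26 ≡ 105
31^52 ≡ 1
The smallest such exponent is 52, so the order of 31 is 52.

52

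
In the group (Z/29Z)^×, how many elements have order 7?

6

φ(29) = 29 − 1 = 28 = 2^2 · 7.
(Z/29Z)^× is cyclic (|G| = 28); a cyclic group of order m has exactly φ(d) elements of each order d | m, and none otherwise.
7 | 28, and φ(7) = 7 − 1 = 6.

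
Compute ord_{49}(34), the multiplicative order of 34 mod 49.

ord(34) | φ(49) = φ(7^2) = 7·(7−1) = 42 = 2 · 3 · 7.
Divisors of 42: 1, 2, 3, 6, 7, 14, 21, 42.
Test each divisor d:
34^1 ≡ 34 (mod 49)
34^2 ≡ 29 (mod 49)
34^3 ≡ 6 (mod 49)
34^6 ≡ 36 (mod 49)
34^7 ≡ 48 (mod 49)
34^14 ≡ 1 (mod 49) ✓
Therefore the multiplicative order of 34 modulo 49 is 14.

14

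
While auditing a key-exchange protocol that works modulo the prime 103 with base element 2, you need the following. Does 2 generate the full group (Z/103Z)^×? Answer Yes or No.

No

φ(103) = 103 − 1 = 102 = 2 · 3 · 17.
It suffices to check that the order of 2 is not a proper divisor of 102: compute 2^(102/q) for q ∈ {2, 3, 17}.
2^51 ≡ 1 (mod 103)  [q = 2: ≡ 1 ✗]
2^34 ≡ 46 (mod 103)  [q = 3: ≢ 1 ✓]
2^6 ≡ 64 (mod 103)  [q = 17: ≢ 1 ✓]
2^51 ≡ 1 shows ord(2) | 51, strictly less than φ(103); not a primitive root.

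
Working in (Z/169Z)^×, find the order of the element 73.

52

ord(73) | φ(169) = φ(13^2) = 13·(13−1) = 156 = 2^2 · 3 · 13.
Divisors of 156: 1, 2, 3, 4, 6, 12, 13, 26, 39, 52, 78, 156.
Test each divisor d:
73^1 ≡ 73 (mod 169)
73^2 ≡ 90 (mod 169)
73^3 ≡ 148 (mod 169)
73^4 ≡ 157 (mod 169)
73^6 ≡ 103 (mod 169)
73^12 ≡ 131 (mod 169)
73^13 ≡ 99 (mod 169)
73^26 ≡ 168 (mod 169)
73^39 ≡ 70 (mod 169)
73^52 ≡ 1 (mod 169) ✓
So ord_169(73) = 52.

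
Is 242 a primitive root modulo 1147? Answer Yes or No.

1147 = 31 · 37 is a product of two distinct odd primes, so (Z/1147Z)^× ≅ (Z/31Z)^× × (Z/37Z)^× is not cyclic.
No primitive root modulo 1147 exists; in particular 242 is not one.

No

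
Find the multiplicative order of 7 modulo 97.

96

The order of 7 must divide φ(97) = 97 − 1 = 96 = 2^5 · 3.
Divisors of 96: 1, 2, 3, 4, 6, 8, 12, 16, 24, 32, 48, 96.
Compute 7^d (mod 97) for the divisors d until we hit 1:
7^1 ≡ 7
7^2 ≡ 49
7^3 ≡ 52
7^4 ≡ 73
7^6 ≡ 85
7^8 ≡ 91
7^12 ≡ 47
7^16 ≡ 36
7^24 ≡ 75
7^32 ≡ 35
7^48 ≡ 96
7^96 ≡ 1
Therefore the multiplicative order of 7 modulo 97 is 96.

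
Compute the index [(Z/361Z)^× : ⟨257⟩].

1

Since 257 ∈ (Z/361Z)^×, its order divides φ(361) = φ(19^2) = 19·(19−1) = 342 = 2 · 3^2 · 19.
Divisors of 342: 1, 2, 3, 6, 9, 18, 19, 38, 57, 114, 171, 342.
Test each divisor d:
257^1 ≡ 257
257^2 ≡ 347
257^3 ≡ 12
257^6 ≡ 144
257^9 ≡ 284
257^18 ≡ 153
257^19 ≡ 333
257^38 ≡ 62
257^57 ≡ 69
257^114 ≡ 68
257^171 ≡ 360
257^342 ≡ 1
The order of 257 is 342, so the subgroup it generates has 342 elements.
[(Z/361Z)^× : ⟨257⟩] = 342/342 = 1.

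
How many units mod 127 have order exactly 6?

φ(127) = 127 − 1 = 126 = 2 · 3^2 · 7.
In a cyclic group of order 126, there are φ(d) elements of order d for each divisor d of 126, and zero for non-divisors.
6 = 2 · 3 divides 126, and φ(6) = 2.

2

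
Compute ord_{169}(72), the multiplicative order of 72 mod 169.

156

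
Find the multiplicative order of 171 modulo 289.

ord(171) | φ(289) = φ(17^2) = 17·(17−1) = 272 = 2^4 · 17.
Divisors of 272: 1, 2, 4, 8, 16, 17, 34, 68, 136, 272.
Evaluate successive powers at the divisors of 272:
171^1 ≡ 171 (mod 289)
171^2 ≡ 52 (mod 289)
171^4 ≡ 103 (mod 289)
171^8 ≡ 205 (mod 289)
171^16 ≡ 120 (mod 289)
171^17 ≡ 1 (mod 289) ✓
The smallest such exponent is 17, so the order of 171 is 17.

17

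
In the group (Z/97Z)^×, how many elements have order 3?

2

φ(97) = 97 − 1 = 96 = 2^5 · 3.
(Z/97Z)^× is cyclic (|G| = 96); a cyclic group of order m has exactly φ(d) elements of each order d | m, and none otherwise.
3 | 96, and φ(3) = 3 − 1 = 2.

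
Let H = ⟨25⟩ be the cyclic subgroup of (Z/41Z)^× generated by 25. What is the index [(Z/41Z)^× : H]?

4

By Lagrange's theorem, ord_41(25) divides φ(41) = 41 − 1 = 40 = 2^3 · 5.
Divisors of 40: 1, 2, 4, 5, 8, 10, 20, 40.
Compute 25^d (mod 41) for the divisors d until we hit 1:
25^1 ≡ 25 (mod 41)
25^2 ≡ 10 (mod 41)
25^4 ≡ 18 (mod 41)
25^5 ≡ 40 (mod 41)
25^8 ≡ 37 (mod 41)
25^10 ≡ 1 (mod 41) ✓
So ord_41(25) = 10, hence |⟨25⟩| = 10.
Index = |(Z/41Z)^×| / |⟨25⟩| = 40 / 10 = 4.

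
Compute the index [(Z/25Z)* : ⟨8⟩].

By Lagrange's theorem, ord_25(8) divides φ(25) = φ(5^2) = 5·(5−1) = 20 = 2^2 · 5.
Divisors of 20: 1, 2, 4, 5, 10, 20.
Check 8^d mod 25 for each divisor in increasing order:
8^1 ≡ 8
8^2 ≡ 14
8^4 ≡ 21
8^5 ≡ 18
8^10 ≡ 24
8^20 ≡ 1
The order of 8 is 20, so the subgroup it generates has 20 elements.
The index is φ(25) / ord(8) = 20 / 20 = 1.

1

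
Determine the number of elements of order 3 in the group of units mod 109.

2

φ(109) = 109 − 1 = 108 = 2^2 · 3^3.
Since (Z/109Z)^× is cyclic of order 108, the number of elements of order d is φ(d) when d | 108 and 0 otherwise.
3 | 108, and φ(3) = 3 − 1 = 2.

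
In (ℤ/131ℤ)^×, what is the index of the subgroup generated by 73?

13

ord(73) | φ(131) = 131 − 1 = 130 = 2 · 5 · 13.
Divisors of 130: 1, 2, 5, 10, 13, 26, 65, 130.
Test each divisor d:
73^1 ≡ 73 (mod 131)
73^2 ≡ 89 (mod 131)
73^5 ≡ 130 (mod 131)
73^10 ≡ 1 (mod 131) ✓
Thus |⟨73⟩| = ord(73) = 10.
[(Z/131Z)^× : ⟨73⟩] = 130/10 = 13.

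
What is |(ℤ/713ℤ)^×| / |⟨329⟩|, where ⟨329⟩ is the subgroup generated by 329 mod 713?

By Lagrange's theorem, ord_713(329) divides φ(713) = φ(23·31) = (23−1)·(31−1) = 22·30 = 660 = 2^2 · 3 · 5 · 11.
Divisors of 660: 1, 2, 3, 4, 5, 6, 10, 11, 12, 15, 20, 22, 30, 33, 44, 55, 60, 66, 110, 132, 165, 220, 330, 660.
Check 329^d mod 713 for each divisor in increasing order:
329^1 ≡ 329
329^2 ≡ 578
329^3 ≡ 504
329^4 ≡ 400
329^5 ≡ 408
329^6 ≡ 188
329^10 ≡ 335
329^11 ≡ 413
329^12 ≡ 407
329^15 ≡ 497
329^20 ≡ 284
329^22 ≡ 162
329^30 ≡ 311
329^33 ≡ 597
329^44 ≡ 576
329^55 ≡ 459
329^60 ≡ 466
329^66 ≡ 622
329^110 ≡ 346
329^132 ≡ 438
329^165 ≡ 528
329^220 ≡ 645
329^330 ≡ 1
Thus |⟨329⟩| = ord(329) = 330.
The index is φ(713) / ord(329) = 660 / 330 = 2.

2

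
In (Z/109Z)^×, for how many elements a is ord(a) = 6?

2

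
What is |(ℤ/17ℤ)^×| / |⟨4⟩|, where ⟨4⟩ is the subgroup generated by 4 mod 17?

4

By Lagrange's theorem, ord_17(4) divides φ(17) = 17 − 1 = 16 = 2^4.
Divisors of 16: 1, 2, 4, 8, 16.
Compute 4^d (mod 17) for the divisors d until we hit 1:
4^1 ≡ 4 (mod 17)
4^2 ≡ 16 (mod 17)
4^4 ≡ 1 (mod 17) ✓
The order of 4 is 4, so the subgroup it generates has 4 elements.
Index = |(Z/17Z)^×| / |⟨4⟩| = 16 / 4 = 4.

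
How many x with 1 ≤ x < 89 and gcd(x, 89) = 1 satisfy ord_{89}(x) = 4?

φ(89) = 89 − 1 = 88 = 2^3 · 11.
Since (Z/89Z)^× is cyclic of order 88, the number of elements of order d is φ(d) when d | 88 and 0 otherwise.
4 = 2^2 divides 88, and φ(4) = 2.

2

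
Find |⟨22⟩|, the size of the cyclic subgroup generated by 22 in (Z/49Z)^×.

7

The order of 22 must divide φ(49) = φ(7^2) = 7·(7−1) = 42 = 2 · 3 · 7.
Divisors of 42: 1, 2, 3, 6, 7, 14, 21, 42.
Evaluate successive powers at the divisors of 42:
22^1 ≡ 22 (mod 49)
22^2 ≡ 43 (mod 49)
22^3 ≡ 15 (mod 49)
22^6 ≡ 29 (mod 49)
22^7 ≡ 1 (mod 49) ✓
Hence ord(22) = 7.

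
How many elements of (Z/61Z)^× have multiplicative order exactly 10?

φ(61) = 61 − 1 = 60 = 2^2 · 3 · 5.
(Z/61Z)^× is cyclic (|G| = 60); a cyclic group of order m has exactly φ(d) elements of each order d | m, and none otherwise.
10 = 2 · 5 divides 60, and φ(10) = 4.

4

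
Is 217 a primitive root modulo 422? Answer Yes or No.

No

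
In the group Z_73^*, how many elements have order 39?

φ(73) = 73 − 1 = 72 = 2^3 · 3^2.
In a cyclic group of order 72, there are φ(d) elements of order d for each divisor d of 72, and zero for non-divisors.
39 does not divide 72, so no element of (Z/73Z)^× has order 39.

0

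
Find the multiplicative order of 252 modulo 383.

191

ord(252) | φ(383) = 383 − 1 = 382 = 2 · 191.
Divisors of 382: 1, 2, 191, 382.
Compute 252^d (mod 383) for the divisors d until we hit 1:
252^1 ≡ 252
252^2 ≡ 309
252^191 ≡ 1
Hence ord(252) = 191.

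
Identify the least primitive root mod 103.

φ(103) = 103 − 1 = 102 = 2 · 3 · 17.
Test candidates g = 2, 3, … against the prime factors q ∈ {2, 3, 17} of φ(103): g is a generator iff g^(102/q) ≢ 1 for every such q.
g = 2: 2^51 ≡ 1 — hits 1, so not a primitive root.
g = 3: 3^51 ≡ 102; 3^34 ≡ 1 — hits 1, so not a primitive root.
g = 4: 4^51 ≡ 1 — hits 1, so not a primitive root.
g = 5: 5^51 ≡ 102; 5^34 ≡ 56; 5^6 ≡ 72 — none is 1, so 5 is a primitive root.
The smallest primitive root modulo 103 is 5.

5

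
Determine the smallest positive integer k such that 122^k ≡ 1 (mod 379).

378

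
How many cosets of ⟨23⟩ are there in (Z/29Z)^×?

4

The order of 23 must divide φ(29) = 29 − 1 = 28 = 2^2 · 7.
Divisors of 28: 1, 2, 4, 7, 14, 28.
Evaluate successive powers at the divisors of 28:
23^1 ≡ 23
23^2 ≡ 7
23^4 ≡ 20
23^7 ≡ 1
Thus |⟨23⟩| = ord(23) = 7.
Index = |(Z/29Z)^×| / |⟨23⟩| = 28 / 7 = 4.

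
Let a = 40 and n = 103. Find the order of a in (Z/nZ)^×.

102

The order of 40 must divide φ(103) = 103 − 1 = 102 = 2 · 3 · 17.
Divisors of 102: 1, 2, 3, 6, 17, 34, 51, 102.
Compute 40^d (mod 103) for the divisors d until we hit 1:
40^1 ≡ 40 (mod 103)
40^2 ≡ 55 (mod 103)
40^3 ≡ 37 (mod 103)
40^6 ≡ 30 (mod 103)
40^17 ≡ 57 (mod 103)
40^34 ≡ 56 (mod 103)
40^51 ≡ 102 (mod 103)
40^102 ≡ 1 (mod 103) ✓
Therefore the multiplicative order of 40 modulo 103 is 102.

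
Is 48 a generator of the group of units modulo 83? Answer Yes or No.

No

φ(83) = 83 − 1 = 82 = 2 · 41.
48 is a primitive root mod 83 iff 48^(φ(83)/q) ≢ 1 for every prime q | φ(83), i.e. q ∈ {2, 41}.
48^41 ≡ 1 (mod 83)  [q = 2: ≡ 1 ✗]
48^2 ≡ 63 (mod 83)  [q = 41: ≢ 1 ✓]
The check at q = 2 fails, so 48 generates a proper subgroup.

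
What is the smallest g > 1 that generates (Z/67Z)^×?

φ(67) = 67 − 1 = 66 = 2 · 3 · 11.
Test candidates g = 2, 3, … against the prime factors q ∈ {2, 3, 11} of φ(67): g is a generator iff g^(66/q) ≢ 1 for every such q.
g = 2: 2^33 ≡ 66; 2^22 ≡ 37; 2^6 ≡ 64 — none is 1, so 2 is a primitive root.
The smallest primitive root modulo 67 is 2.

2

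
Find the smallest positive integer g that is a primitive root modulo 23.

5

φ(23) = 23 − 1 = 22 = 2 · 11.
Test candidates g = 2, 3, … against the prime factors q ∈ {2, 11} of φ(23): g is a generator iff g^(22/q) ≢ 1 for every such q.
g = 2: 2^11 ≡ 1 — hits 1, so not a primitive root.
g = 3: 3^11 ≡ 1 — hits 1, so not a primitive root.
g = 4: 4^11 ≡ 1 — hits 1, so not a primitive root.
g = 5: 5^11 ≡ 22; 5^2 ≡ 2 — none is 1, so 5 is a primitive root.
Hence the least primitive root of 23 is 5.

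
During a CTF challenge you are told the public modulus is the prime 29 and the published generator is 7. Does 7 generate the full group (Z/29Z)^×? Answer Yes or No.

No

φ(29) = 29 − 1 = 28 = 2^2 · 7.
An element g generates (Z/29Z)^× iff g^(28/q) ≢ 1 (mod 29) for each prime q ∈ {2, 7}.
7^14 ≡ 1 (mod 29)  [q = 2: ≡ 1 ✗]
7^4 ≡ 23 (mod 29)  [q = 7: ≢ 1 ✓]
The check at q = 2 fails, so 7 generates a proper subgroup.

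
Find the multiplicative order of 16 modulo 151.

Since 16 ∈ (Z/151Z)^×, its order divides φ(151) = 151 − 1 = 150 = 2 · 3 · 5^2.
Divisors of 150: 1, 2, 3, 5, 6, 10, 15, 25, 30, 50, 75, 150.
Test each divisor d:
16^1 ≡ 16
16^2 ≡ 105
16^3 ≡ 19
16^5 ≡ 32
16^6 ≡ 59
16^10 ≡ 118
16^15 ≡ 1
So ord_151(16) = 15.

15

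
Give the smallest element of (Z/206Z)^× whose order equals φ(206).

φ(206) = φ(2)·φ(103) = 1·102 = 102 = 2 · 3 · 17.
Test candidates g = 2, 3, … against the prime factors q ∈ {2, 3, 17} of φ(206): g is a generator iff g^(102/q) ≢ 1 for every such q.
g = 2: gcd(2, 206) = 2 > 1, not a unit — skip.
g = 3: 3^51 ≡ 205; 3^34 ≡ 1 — hits 1, so not a primitive root.
g = 4: gcd(4, 206) = 2 > 1, not a unit — skip.
g = 5: 5^51 ≡ 205; 5^34 ≡ 159; 5^6 ≡ 175 — none is 1, so 5 is a primitive root.
So 5 is the smallest generator of (Z/206Z)^×.

5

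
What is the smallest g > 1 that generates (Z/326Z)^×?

φ(326) = φ(2)·φ(163) = 1·162 = 162 = 2 · 3^4.
g is a primitive root iff g^(162/q) ≢ 1 (mod 326) for each prime q ∈ {2, 3}.
g = 2: gcd(2, 326) = 2 > 1, not a unit — skip.
g = 3: 3^81 ≡ 325; 3^54 ≡ 221 — none is 1, so 3 is a primitive root.
The smallest primitive root modulo 326 is 3.

3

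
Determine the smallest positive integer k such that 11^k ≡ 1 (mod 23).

22

By Lagrange's theorem, ord_23(11) divides φ(23) = 23 − 1 = 22 = 2 · 11.
Divisors of 22: 1, 2, 11, 22.
Test each divisor d:
11^1 ≡ 11 (mod 23)
11^2 ≡ 6 (mod 23)
11^11 ≡ 22 (mod 23)
11^22 ≡ 1 (mod 23) ✓
So ord_23(11) = 22.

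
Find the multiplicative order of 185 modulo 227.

By Lagrange's theorem, ord_227(185) divides φ(227) = 227 − 1 = 226 = 2 · 113.
Divisors of 226: 1, 2, 113, 226.
Compute 185^d (mod 227) for the divisors d until we hit 1:
185^1 ≡ 185
185^2 ≡ 175
185^113 ≡ 1
So ord_227(185) = 113.

113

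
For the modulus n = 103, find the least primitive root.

5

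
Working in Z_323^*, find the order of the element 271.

18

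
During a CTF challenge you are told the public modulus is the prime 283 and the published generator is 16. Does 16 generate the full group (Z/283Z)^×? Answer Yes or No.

No

φ(283) = 283 − 1 = 282 = 2 · 3 · 47.
It suffices to check that the order of 16 is not a proper divisor of 282: compute 16^(282/q) for q ∈ {2, 3, 47}.
16^141 ≡ 1 (mod 283)  [q = 2: ≡ 1 ✗]
16^94 ≡ 1 (mod 283)  [q = 3: ≡ 1 ✗]
16^6 ≡ 127 (mod 283)  [q = 47: ≢ 1 ✓]
16^141 ≡ 1 shows ord(16) | 141, strictly less than φ(283); not a primitive root.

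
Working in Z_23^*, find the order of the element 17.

Since 17 ∈ (Z/23Z)^×, its order divides φ(23) = 23 − 1 = 22 = 2 · 11.
Divisors of 22: 1, 2, 11, 22.
Check 17^d mod 23 for each divisor in increasing order:
17^1 ≡ 17
17^2 ≡ 13
17^11 ≡ 22
17^22 ≡ 1
Hence ord(17) = 22.

22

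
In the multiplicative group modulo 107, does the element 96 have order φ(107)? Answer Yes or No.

Yes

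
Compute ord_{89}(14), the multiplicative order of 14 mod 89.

ord(14) | φ(89) = 89 − 1 = 88 = 2^3 · 11.
Divisors of 88: 1, 2, 4, 8, 11, 22, 44, 88.
Check 14^d mod 89 for each divisor in increasing order:
14^1 ≡ 14 (mod 89)
14^2 ≡ 18 (mod 89)
14^4 ≡ 57 (mod 89)
14^8 ≡ 45 (mod 89)
14^11 ≡ 37 (mod 89)
14^22 ≡ 34 (mod 89)
14^44 ≡ 88 (mod 89)
14^88 ≡ 1 (mod 89) ✓
Hence ord(14) = 88.

88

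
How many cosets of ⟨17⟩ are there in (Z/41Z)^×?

1

The order of 17 must divide φ(41) = 41 − 1 = 40 = 2^3 · 5.
Divisors of 40: 1, 2, 4, 5, 8, 10, 20, 40.
Test each divisor d:
17^1 ≡ 17
17^2 ≡ 2
17^4 ≡ 4
17^5 ≡ 27
17^8 ≡ 16
17^10 ≡ 32
17^20 ≡ 40
17^40 ≡ 1
Thus |⟨17⟩| = ord(17) = 40.
Index = |(Z/41Z)^×| / |⟨17⟩| = 40 / 40 = 1.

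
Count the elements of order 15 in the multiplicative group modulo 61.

φ(61) = 61 − 1 = 60 = 2^2 · 3 · 5.
Since (Z/61Z)^× is cyclic of order 60, the number of elements of order d is φ(d) when d | 60 and 0 otherwise.
15 = 3 · 5 divides 60, and φ(15) = 8.

8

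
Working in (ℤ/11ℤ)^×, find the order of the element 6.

10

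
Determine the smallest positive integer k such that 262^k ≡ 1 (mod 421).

12

The order of 262 must divide φ(421) = 421 − 1 = 420 = 2^2 · 3 · 5 · 7.
Divisors of 420: 1, 2, 3, 4, 5, 6, 7, 10, 12, 14, 15, 20, 21, 28, 30, 35, 42, 60, 70, 84, 105, 140, 210, 420.
Test each divisor d:
262^1 ≡ 262
262^2 ≡ 21
262^3 ≡ 29
262^4 ≡ 20
262^5 ≡ 188
262^6 ≡ 420
262^7 ≡ 159
262^10 ≡ 401
262^12 ≡ 1
Therefore the multiplicative order of 262 modulo 421 is 12.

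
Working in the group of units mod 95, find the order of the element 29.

18

Since 29 ∈ (Z/95Z)^×, its order divides φ(95) = φ(5·19) = (5−1)·(19−1) = 4·18 = 72 = 2^3 · 3^2.
Divisors of 72: 1, 2, 3, 4, 6, 8, 9, 12, 18, 24, 36, 72.
Test each divisor d:
29^1 ≡ 29 (mod 95)
29^2 ≡ 81 (mod 95)
29^3 ≡ 69 (mod 95)
29^4 ≡ 6 (mod 95)
29^6 ≡ 11 (mod 95)
29^8 ≡ 36 (mod 95)
29^9 ≡ 94 (mod 95)
29^12 ≡ 26 (mod 95)
29^18 ≡ 1 (mod 95) ✓
Therefore the multiplicative order of 29 modulo 95 is 18.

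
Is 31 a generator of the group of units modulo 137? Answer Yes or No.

Yes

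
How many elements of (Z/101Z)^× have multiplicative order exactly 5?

4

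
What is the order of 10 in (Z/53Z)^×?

13

ord(10) | φ(53) = 53 − 1 = 52 = 2^2 · 13.
Divisors of 52: 1, 2, 4, 13, 26, 52.
Evaluate successive powers at the divisors of 52:
10^1 ≡ 10 (mod 53)
10^2 ≡ 47 (mod 53)
10^4 ≡ 36 (mod 53)
10^13 ≡ 1 (mod 53) ✓
Therefore the multiplicative order of 10 modulo 53 is 13.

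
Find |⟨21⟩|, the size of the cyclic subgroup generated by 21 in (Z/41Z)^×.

20

By Lagrange's theorem, ord_41(21) divides φ(41) = 41 − 1 = 40 = 2^3 · 5.
Divisors of 40: 1, 2, 4, 5, 8, 10, 20, 40.
Test each divisor d:
21^1 ≡ 21 (mod 41)
21^2 ≡ 31 (mod 41)
21^4 ≡ 18 (mod 41)
21^5 ≡ 9 (mod 41)
21^8 ≡ 37 (mod 41)
21^10 ≡ 40 (mod 41)
21^20 ≡ 1 (mod 41) ✓
Hence ord(21) = 20.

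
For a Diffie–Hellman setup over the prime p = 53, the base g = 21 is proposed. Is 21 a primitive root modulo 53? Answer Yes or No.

Yes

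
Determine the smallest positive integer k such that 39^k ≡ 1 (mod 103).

34

Since 39 ∈ (Z/103Z)^×, its order divides φ(103) = 103 − 1 = 102 = 2 · 3 · 17.
Divisors of 102: 1, 2, 3, 6, 17, 34, 51, 102.
Check 39^d mod 103 for each divisor in increasing order:
39^1 ≡ 39 (mod 103)
39^2 ≡ 79 (mod 103)
39^3 ≡ 94 (mod 103)
39^6 ≡ 81 (mod 103)
39^17 ≡ 102 (mod 103)
39^34 ≡ 1 (mod 103) ✓
So ord_103(39) = 34.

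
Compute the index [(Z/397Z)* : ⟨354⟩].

12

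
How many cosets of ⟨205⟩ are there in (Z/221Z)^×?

ord(205) | φ(221) = φ(13·17) = (13−1)·(17−1) = 12·16 = 192 = 2^6 · 3.
Divisors of 192: 1, 2, 3, 4, 6, 8, 12, 16, 24, 32, 48, 64, 96, 192.
Evaluate successive powers at the divisors of 192:
205^1 ≡ 205
205^2 ≡ 35
205^3 ≡ 103
205^4 ≡ 120
205^6 ≡ 1
So ord_221(205) = 6, hence |⟨205⟩| = 6.
[(Z/221Z)^× : ⟨205⟩] = 192/6 = 32.

32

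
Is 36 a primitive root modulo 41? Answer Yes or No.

φ(41) = 41 − 1 = 40 = 2^3 · 5.
It suffices to check that the order of 36 is not a proper divisor of 40: compute 36^(40/q) for q ∈ {2, 5}.
36^20 ≡ 1 (mod 41)  [q = 2: ≡ 1 ✗]
36^8 ≡ 18 (mod 41)  [q = 5: ≢ 1 ✓]
Since 36^20 ≡ 1, the order of 36 divides 20 < 40, so 36 is not a primitive root.

No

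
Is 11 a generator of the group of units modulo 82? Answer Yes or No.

Yes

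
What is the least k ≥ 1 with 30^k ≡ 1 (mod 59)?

ord(30) | φ(59) = 59 − 1 = 58 = 2 · 29.
Divisors of 58: 1, 2, 29, 58.
Check 30^d mod 59 for each divisor in increasing order:
30^1 ≡ 30 (mod 59)
30^2 ≡ 15 (mod 59)
30^29 ≡ 58 (mod 59)
30^58 ≡ 1 (mod 59) ✓
Therefore the multiplicative order of 30 modulo 59 is 58.

58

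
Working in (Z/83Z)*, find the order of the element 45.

The order of 45 must divide φ(83) = 83 − 1 = 82 = 2 · 41.
Divisors of 82: 1, 2, 41, 82.
Compute 45^d (mod 83) for the divisors d until we hit 1:
45^1 ≡ 45 (mod 83)
45^2 ≡ 33 (mod 83)
45^41 ≡ 82 (mod 83)
45^82 ≡ 1 (mod 83) ✓
The smallest such exponent is 82, so the order of 45 is 82.

82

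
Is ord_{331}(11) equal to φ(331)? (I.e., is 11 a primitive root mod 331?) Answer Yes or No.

Yes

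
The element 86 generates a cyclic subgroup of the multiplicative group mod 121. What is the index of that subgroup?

2

ord(86) | φ(121) = φ(11^2) = 11·(11−1) = 110 = 2 · 5 · 11.
Divisors of 110: 1, 2, 5, 10, 11, 22, 55, 110.
Compute 86^d (mod 121) for the divisors d until we hit 1:
86^1 ≡ 86 (mod 121)
86^2 ≡ 15 (mod 121)
86^5 ≡ 111 (mod 121)
86^10 ≡ 100 (mod 121)
86^11 ≡ 9 (mod 121)
86^22 ≡ 81 (mod 121)
86^55 ≡ 1 (mod 121) ✓
So ord_121(86) = 55, hence |⟨86⟩| = 55.
Index = |(Z/121Z)^×| / |⟨86⟩| = 110 / 55 = 2.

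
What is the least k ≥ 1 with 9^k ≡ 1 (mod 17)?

By Lagrange's theorem, ord_17(9) divides φ(17) = 17 − 1 = 16 = 2^4.
Divisors of 16: 1, 2, 4, 8, 16.
Compute 9^d (mod 17) for the divisors d until we hit 1:
9^1 ≡ 9
9^2 ≡ 13
9^4 ≡ 16
9^8 ≡ 1
Hence ord(9) = 8.

8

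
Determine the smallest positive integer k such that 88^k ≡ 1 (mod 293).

ord(88) | φ(293) = 293 − 1 = 292 = 2^2 · 73.
Divisors of 292: 1, 2, 4, 73, 146, 292.
Test each divisor d:
88^1 ≡ 88
88^2 ≡ 126
88^4 ≡ 54
88^73 ≡ 292
88^146 ≡ 1
Hence ord(88) = 146.

146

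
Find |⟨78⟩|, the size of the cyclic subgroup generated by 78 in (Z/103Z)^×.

102

Since 78 ∈ (Z/103Z)^×, its order divides φ(103) = 103 − 1 = 102 = 2 · 3 · 17.
Divisors of 102: 1, 2, 3, 6, 17, 34, 51, 102.
Check 78^d mod 103 for each divisor in increasing order:
78^1 ≡ 78 (mod 103)
78^2 ≡ 7 (mod 103)
78^3 ≡ 31 (mod 103)
78^6 ≡ 34 (mod 103)
78^17 ≡ 47 (mod 103)
78^34 ≡ 46 (mod 103)
78^51 ≡ 102 (mod 103)
78^102 ≡ 1 (mod 103) ✓
The smallest such exponent is 102, so the order of 78 is 102.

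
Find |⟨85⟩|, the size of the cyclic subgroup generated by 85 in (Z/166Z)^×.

By Lagrange's theorem, ord_166(85) divides φ(166) = φ(2)·φ(83) = 1·82 = 82 = 2 · 41.
Divisors of 82: 1, 2, 41, 82.
Test each divisor d:
85^1 ≡ 85 (mod 166)
85^2 ≡ 87 (mod 166)
85^41 ≡ 165 (mod 166)
85^82 ≡ 1 (mod 166) ✓
So ord_166(85) = 82.

82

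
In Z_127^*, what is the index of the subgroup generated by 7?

1

By Lagrange's theorem, ord_127(7) divides φ(127) = 127 − 1 = 126 = 2 · 3^2 · 7.
Divisors of 126: 1, 2, 3, 6, 7, 9, 14, 18, 21, 42, 63, 126.
Evaluate successive powers at the divisors of 126:
7^1 ≡ 7 (mod 127)
7^2 ≡ 49 (mod 127)
7^3 ≡ 89 (mod 127)
7^6 ≡ 47 (mod 127)
7^7 ≡ 75 (mod 127)
7^9 ≡ 119 (mod 127)
7^14 ≡ 37 (mod 127)
7^18 ≡ 64 (mod 127)
7^21 ≡ 108 (mod 127)
7^42 ≡ 107 (mod 127)
7^63 ≡ 126 (mod 127)
7^126 ≡ 1 (mod 127) ✓
Thus |⟨7⟩| = ord(7) = 126.
The index is φ(127) / ord(7) = 126 / 126 = 1.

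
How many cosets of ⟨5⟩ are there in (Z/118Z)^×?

ord(5) | φ(118) = φ(2)·φ(59) = 1·58 = 58 = 2 · 29.
Divisors of 58: 1, 2, 29, 58.
Test each divisor d:
5^1 ≡ 5 (mod 118)
5^2 ≡ 25 (mod 118)
5^29 ≡ 1 (mod 118) ✓
So ord_118(5) = 29, hence |⟨5⟩| = 29.
The index is φ(118) / ord(5) = 58 / 29 = 2.

2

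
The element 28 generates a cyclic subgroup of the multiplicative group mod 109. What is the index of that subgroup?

ord(28) | φ(109) = 109 − 1 = 108 = 2^2 · 3^3.
Divisors of 108: 1, 2, 3, 4, 6, 9, 12, 18, 27, 36, 54, 108.
Check 28^d mod 109 for each divisor in increasing order:
28^1 ≡ 28 (mod 109)
28^2 ≡ 21 (mod 109)
28^3 ≡ 43 (mod 109)
28^4 ≡ 5 (mod 109)
28^6 ≡ 105 (mod 109)
28^9 ≡ 46 (mod 109)
28^12 ≡ 16 (mod 109)
28^18 ≡ 45 (mod 109)
28^27 ≡ 108 (mod 109)
28^36 ≡ 63 (mod 109)
28^54 ≡ 1 (mod 109) ✓
The order of 28 is 54, so the subgroup it generates has 54 elements.
[(Z/109Z)^× : ⟨28⟩] = 108/54 = 2.

2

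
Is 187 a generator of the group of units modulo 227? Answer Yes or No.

Yes

φ(227) = 227 − 1 = 226 = 2 · 113.
Test 187^(226/q) mod 227 for each prime factor q of 226:
187^113 ≡ 226 (mod 227)  [q = 2: ≢ 1 ✓]
187^2 ≡ 11 (mod 227)  [q = 113: ≢ 1 ✓]
None equal 1, so ord_227(187) = 226: 187 is a primitive root.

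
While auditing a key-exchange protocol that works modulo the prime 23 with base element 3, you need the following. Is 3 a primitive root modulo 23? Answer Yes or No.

φ(23) = 23 − 1 = 22 = 2 · 11.
It suffices to check that the order of 3 is not a proper divisor of 22: compute 3^(22/q) for q ∈ {2, 11}.
3^11 ≡ 1 (mod 23)  [q = 2: ≡ 1 ✗]
3^2 ≡ 9 (mod 23)  [q = 11: ≢ 1 ✓]
The check at q = 2 fails, so 3 generates a proper subgroup.

No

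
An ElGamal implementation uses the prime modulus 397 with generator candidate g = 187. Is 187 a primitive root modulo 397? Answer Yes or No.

Yes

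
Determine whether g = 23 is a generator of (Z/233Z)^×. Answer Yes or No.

No

φ(233) = 233 − 1 = 232 = 2^3 · 29.
Test 23^(232/q) mod 233 for each prime factor q of 232:
23^116 ≡ 1 (mod 233)  [q = 2: ≡ 1 ✗]
23^8 ≡ 64 (mod 233)  [q = 29: ≢ 1 ✓]
Since 23^116 ≡ 1, the order of 23 divides 116 < 232, so 23 is not a primitive root.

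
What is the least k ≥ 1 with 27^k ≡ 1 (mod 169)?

13

By Lagrange's theorem, ord_169(27) divides φ(169) = φ(13^2) = 13·(13−1) = 156 = 2^2 · 3 · 13.
Divisors of 156: 1, 2, 3, 4, 6, 12, 13, 26, 39, 52, 78, 156.
Test each divisor d:
27^1 ≡ 27 (mod 169)
27^2 ≡ 53 (mod 169)
27^3 ≡ 79 (mod 169)
27^4 ≡ 105 (mod 169)
27^6 ≡ 157 (mod 169)
27^12 ≡ 144 (mod 169)
27^13 ≡ 1 (mod 169) ✓
The smallest such exponent is 13, so the order of 27 is 13.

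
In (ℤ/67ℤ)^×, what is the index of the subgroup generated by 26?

By Lagrange's theorem, ord_67(26) divides φ(67) = 67 − 1 = 66 = 2 · 3 · 11.
Divisors of 66: 1, 2, 3, 6, 11, 22, 33, 66.
Test each divisor d:
26^1 ≡ 26 (mod 67)
26^2 ≡ 6 (mod 67)
26^3 ≡ 22 (mod 67)
26^6 ≡ 15 (mod 67)
26^11 ≡ 37 (mod 67)
26^22 ≡ 29 (mod 67)
26^33 ≡ 1 (mod 67) ✓
So ord_67(26) = 33, hence |⟨26⟩| = 33.
The index is φ(67) / ord(26) = 66 / 33 = 2.

2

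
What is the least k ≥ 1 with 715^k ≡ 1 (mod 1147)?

Since 715 ∈ (Z/1147Z)^×, its order divides φ(1147) = φ(31·37) = (31−1)·(37−1) = 30·36 = 1080 = 2^3 · 3^3 · 5.
Divisors of 1080: 1, 2, 3, 4, 5, 6, 8, 9, 10, 12, 15, 18, 20, 24, 27, 30, 36, 40, 45, 54, 60, 72, 90, 108, 120, 135, 180, 216, 270, 360, 540, 1080.
Evaluate successive powers at the divisors of 1080:
715^1 ≡ 715 (mod 1147)
715^2 ≡ 810 (mod 1147)
715^3 ≡ 1062 (mod 1147)
715^4 ≡ 16 (mod 1147)
715^5 ≡ 1117 (mod 1147)
715^6 ≡ 343 (mod 1147)
715^8 ≡ 256 (mod 1147)
715^9 ≡ 667 (mod 1147)
715^10 ≡ 900 (mod 1147)
715^12 ≡ 655 (mod 1147)
715^15 ≡ 528 (mod 1147)
715^18 ≡ 1000 (mod 1147)
715^20 ≡ 218 (mod 1147)
715^24 ≡ 47 (mod 1147)
715^27 ≡ 593 (mod 1147)
715^30 ≡ 63 (mod 1147)
715^36 ≡ 963 (mod 1147)
715^40 ≡ 497 (mod 1147)
715^45 ≡ 1 (mod 1147) ✓
Hence ord(715) = 45.

45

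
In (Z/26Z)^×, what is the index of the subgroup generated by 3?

4

The order of 3 must divide φ(26) = φ(2)·φ(13) = 1·12 = 12 = 2^2 · 3.
Divisors of 12: 1, 2, 3, 4, 6, 12.
Compute 3^d (mod 26) for the divisors d until we hit 1:
3^1 ≡ 3
3^2 ≡ 9
3^3 ≡ 1
Thus |⟨3⟩| = ord(3) = 3.
[(Z/26Z)^× : ⟨3⟩] = 12/3 = 4.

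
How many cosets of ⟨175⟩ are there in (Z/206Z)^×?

6

By Lagrange's theorem, ord_206(175) divides φ(206) = φ(2)·φ(103) = 1·102 = 102 = 2 · 3 · 17.
Divisors of 102: 1, 2, 3, 6, 17, 34, 51, 102.
Compute 175^d (mod 206) for the divisors d until we hit 1:
175^1 ≡ 175 (mod 206)
175^2 ≡ 137 (mod 206)
175^3 ≡ 79 (mod 206)
175^6 ≡ 61 (mod 206)
175^17 ≡ 1 (mod 206) ✓
So ord_206(175) = 17, hence |⟨175⟩| = 17.
The index is φ(206) / ord(175) = 102 / 17 = 6.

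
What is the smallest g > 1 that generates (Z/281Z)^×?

φ(281) = 281 − 1 = 280 = 2^3 · 5 · 7.
Test candidates g = 2, 3, … against the prime factors q ∈ {2, 5, 7} of φ(281): g is a generator iff g^(280/q) ≢ 1 for every such q.
g = 2: 2^140 ≡ 1 — hits 1, so not a primitive root.
g = 3: 3^140 ≡ 280; 3^56 ≡ 86; 3^40 ≡ 249 — none is 1, so 3 is a primitive root.
So 3 is the smallest generator of (Z/281Z)^×.

3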